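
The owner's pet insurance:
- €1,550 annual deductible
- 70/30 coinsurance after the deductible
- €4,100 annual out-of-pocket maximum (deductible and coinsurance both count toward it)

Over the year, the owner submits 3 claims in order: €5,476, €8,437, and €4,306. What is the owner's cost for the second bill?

#1 (€5,476): deductible takes €1,550, €3,926 remains; coinsurance €3,926 × 30% = €1,177.80. Owner owes €2,727.80 (running OOP €2,727.80).
#2 (€8,437): 30% coinsurance on €8,437 = €2,531.10. That would push OOP to €5,258.90, over the €4,100 cap, so owner pays €4,100 − €2,727.80 = €1,372.20.

€1,372.20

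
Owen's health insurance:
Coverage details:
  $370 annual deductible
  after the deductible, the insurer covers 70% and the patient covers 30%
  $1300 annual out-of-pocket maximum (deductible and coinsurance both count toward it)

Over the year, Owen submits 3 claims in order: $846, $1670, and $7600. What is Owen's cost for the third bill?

Claim 1 — $846: $370 to deductible, leaving $476; coinsurance $476 × 30% = $142.80. Cost to patient: $512.80. OOP to date $512.80.
Claim 2 — $1670: 30% coinsurance on $1670 = $501. Patient owes $501 (running OOP $1013.80).
Claim 3 — $7600: 30% coinsurance on $7600 = $2280. OOP would hit $3293.80 > $1300, so the cap limits the patient to $1300 − $1013.80 = $286.20.

$286.20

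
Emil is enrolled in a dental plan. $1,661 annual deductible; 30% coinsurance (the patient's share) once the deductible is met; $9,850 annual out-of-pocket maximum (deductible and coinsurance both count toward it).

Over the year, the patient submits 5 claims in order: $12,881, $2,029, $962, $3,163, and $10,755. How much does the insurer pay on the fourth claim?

Claim 1 ($12,881): $1,661 finishes the deductible; $11,220 goes to coinsurance; patient's 30% is $3,366. Patient pays $5,027; OOP now $5,027. Insurer: $12,881 − $5,027 = $7,854.
Claim 2 ($2,029): 30% coinsurance on $2,029 = $608.70. Patient owes $608.70 (running OOP $5,635.70). Plan pays $2,029 − $608.70 = $1,420.30.
Claim 3 ($962): deductible met; 30% of $962 = $288.60. Patient owes $288.60 (running OOP $5,924.30). Insurer: $962 − $288.60 = $673.40.
Claim 4 ($3,163): deductible met; 30% of $3,163 = $948.90. Patient pays $948.90; OOP now $6,873.20. Plan pays $3,163 − $948.90 = $2,214.10.

$2,214.10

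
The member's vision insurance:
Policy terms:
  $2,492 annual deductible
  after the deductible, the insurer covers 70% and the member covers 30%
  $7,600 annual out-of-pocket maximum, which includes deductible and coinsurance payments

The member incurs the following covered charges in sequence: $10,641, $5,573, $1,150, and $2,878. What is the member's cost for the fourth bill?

Claim 1 — $10,641: $2,492 finishes the deductible; $8,149 goes to coinsurance; 30% of $8,149 = $2,444.70. Member owes $4,936.70 (running OOP $4,936.70).
Claim 2 — $5,573: deductible met; 30% of $5,573 = $1,671.90. Member pays $1,671.90; OOP now $6,608.60.
Claim 3 — $1,150: deductible met; 30% of $1,150 = $345. Member pays $345; OOP now $6,953.60.
Claim 4 — $2,878: deductible already satisfied, so member's share is 30% × $2,878 = $863.40. OOP would hit $7,817 > $7,600, so the cap limits the member to $7,600 − $6,953.60 = $646.40.

$646.40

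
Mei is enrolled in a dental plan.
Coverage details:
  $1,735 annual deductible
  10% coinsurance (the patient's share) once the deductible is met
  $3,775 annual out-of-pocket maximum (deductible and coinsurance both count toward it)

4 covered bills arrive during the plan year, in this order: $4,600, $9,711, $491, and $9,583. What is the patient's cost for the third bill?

$49.10

Bill 1, $4,600: $1,735 to deductible, leaving $2,865; 10% of $2,865 = $286.50. Cost to patient: $2,021.50. OOP to date $2,021.50.
Bill 2, $9,711: 10% coinsurance on $9,711 = $971.10. Patient pays $971.10; OOP now $2,992.60.
Bill 3, $491: deductible already satisfied, so patient's share is 10% × $491 = $49.10. Cost to patient: $49.10. OOP to date $3,041.70.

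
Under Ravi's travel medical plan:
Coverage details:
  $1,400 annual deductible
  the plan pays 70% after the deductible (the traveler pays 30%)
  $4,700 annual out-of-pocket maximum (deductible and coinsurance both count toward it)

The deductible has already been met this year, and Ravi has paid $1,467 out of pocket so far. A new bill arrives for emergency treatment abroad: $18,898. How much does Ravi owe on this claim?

With the deductible met, the entire $18,898 is subject to coinsurance.
Traveler's 30% share of $18,898 is $5,669.40.
Adding $5,669.40 to the $1,467 already spent would give $7,136.40, which exceeds the $4,700 cap; the traveler pays just $4,700 − $1,467 = $3,233.

$3,233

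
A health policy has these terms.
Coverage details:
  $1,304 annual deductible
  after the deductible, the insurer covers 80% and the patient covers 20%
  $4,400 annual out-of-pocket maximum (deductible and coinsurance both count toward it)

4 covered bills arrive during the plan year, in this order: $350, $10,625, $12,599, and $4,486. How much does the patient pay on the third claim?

$1,161.80

Claim 1 ($350): fully absorbed by the deductible. Cost to patient: $350. OOP to date $350.
Claim 2 ($10,625): $954 finishes the deductible; $9,671 goes to coinsurance; coinsurance $9,671 × 20% = $1,934.20. Cost to patient: $2,888.20. OOP to date $3,238.20.
Claim 3 ($12,599): deductible met; 20% of $12,599 = $2,519.80. That would push OOP to $5,758, over the $4,400 cap, so patient pays $4,400 − $3,238.20 = $1,161.80.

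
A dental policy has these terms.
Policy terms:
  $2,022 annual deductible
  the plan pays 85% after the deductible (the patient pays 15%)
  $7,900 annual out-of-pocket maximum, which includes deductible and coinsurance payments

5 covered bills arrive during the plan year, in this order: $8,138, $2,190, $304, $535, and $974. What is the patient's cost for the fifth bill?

Claim 1 ($8,138): $2,022 to deductible, leaving $6,116; coinsurance $6,116 × 15% = $917.40. Patient owes $2,939.40 (running OOP $2,939.40).
Claim 2 ($2,190): 15% coinsurance on $2,190 = $328.50. Patient pays $328.50; OOP now $3,267.90.
Claim 3 ($304): 15% coinsurance on $304 = $45.60. Patient owes $45.60 (running OOP $3,313.50).
Claim 4 ($535): deductible met; 15% of $535 = $80.25. Patient pays $80.25; OOP now $3,393.75.
Claim 5 ($974): deductible already satisfied, so patient's share is 15% × $974 = $146.10. Patient owes $146.10 (running OOP $3,539.85).

$146.10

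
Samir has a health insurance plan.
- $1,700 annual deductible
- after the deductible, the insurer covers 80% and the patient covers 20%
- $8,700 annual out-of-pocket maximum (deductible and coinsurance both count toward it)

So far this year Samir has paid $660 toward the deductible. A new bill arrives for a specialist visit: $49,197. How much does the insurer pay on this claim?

$41,157

$660 of the $1,700 deductible is already met, leaving $1,040.
After the $1,040 deductible portion, $49,197 − $1,040 = $48,157 is subject to coinsurance.
Patient's 20% share of $48,157 is $9,631.40.
That puts the patient's cost at $1,040 + $9,631.40 = $10,671.40 before any cap.
Adding $10,671.40 to the $660 already spent would give $11,331.40, which exceeds the $8,700 cap; the patient pays just $8,700 − $660 = $8,040.
The plan picks up $49,197 − $8,040 = $41,157.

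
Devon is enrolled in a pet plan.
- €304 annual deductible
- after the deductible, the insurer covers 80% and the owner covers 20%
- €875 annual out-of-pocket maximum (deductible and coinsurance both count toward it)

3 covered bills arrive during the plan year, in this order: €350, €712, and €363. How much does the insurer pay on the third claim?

Claim 1 — €350: €304 to deductible, leaving €46; coinsurance €46 × 20% = €9.20. Owner pays €313.20; OOP now €313.20. Plan pays €350 − €313.20 = €36.80.
Claim 2 — €712: 20% coinsurance on €712 = €142.40. Owner owes €142.40 (running OOP €455.60). Plan pays €712 − €142.40 = €569.60.
Claim 3 — €363: deductible already satisfied, so owner's share is 20% × €363 = €72.60. Cost to owner: €72.60. OOP to date €528.20. Plan pays €363 − €72.60 = €290.40.

€290.40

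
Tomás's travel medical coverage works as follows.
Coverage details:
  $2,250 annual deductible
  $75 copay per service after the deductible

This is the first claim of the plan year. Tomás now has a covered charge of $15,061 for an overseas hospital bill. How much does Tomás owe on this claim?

$2,325

Nothing has been paid toward the $2,250 deductible, so the first $2,250 of this charge is applied there.
That leaves $15,061 − $2,250 = $12,811 for the copay.
Copay on this service: $75.
Traveler responsibility: $2,250 + $75 = $2,325.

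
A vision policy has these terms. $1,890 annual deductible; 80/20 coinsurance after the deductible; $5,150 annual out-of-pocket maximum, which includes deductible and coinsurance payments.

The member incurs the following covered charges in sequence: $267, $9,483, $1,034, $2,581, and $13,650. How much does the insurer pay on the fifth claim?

$12,685

Claim 1 — $267: entire amount goes to the deductible. Member pays $267; OOP now $267. Plan pays $267 − $267 = $0.
Claim 2 — $9,483: $1,623 finishes the deductible; $7,860 goes to coinsurance; 20% of $7,860 = $1,572. Member pays $3,195; OOP now $3,462. Plan pays $9,483 − $3,195 = $6,288.
Claim 3 — $1,034: deductible met; 20% of $1,034 = $206.80. Cost to member: $206.80. OOP to date $3,668.80. Plan pays $1,034 − $206.80 = $827.20.
Claim 4 — $2,581: deductible met; 20% of $2,581 = $516.20. Cost to member: $516.20. OOP to date $4,185. Insurer: $2,581 − $516.20 = $2,064.80.
Claim 5 — $13,650: 20% coinsurance on $13,650 = $2,730. Adding that to $4,185 gives $6,915, past the $5,150 cap; member pays only $5,150 − $4,185 = $965. Insurer: $13,650 − $965 = $12,685.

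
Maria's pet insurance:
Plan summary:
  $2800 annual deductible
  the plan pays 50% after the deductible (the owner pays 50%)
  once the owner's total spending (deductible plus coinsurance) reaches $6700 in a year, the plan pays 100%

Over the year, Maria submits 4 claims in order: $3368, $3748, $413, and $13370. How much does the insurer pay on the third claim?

$206.50

Claim 1 ($3368): $2800 finishes the deductible; $568 goes to coinsurance; owner's 50% is $284. Owner pays $3084; OOP now $3084. Insurer: $3368 − $3084 = $284.
Claim 2 ($3748): deductible already satisfied, so owner's share is 50% × $3748 = $1874. Owner owes $1874 (running OOP $4958). Insurer: $3748 − $1874 = $1874.
Claim 3 ($413): deductible met; 50% of $413 = $206.50. Owner owes $206.50 (running OOP $5164.50). Plan pays $413 − $206.50 = $206.50.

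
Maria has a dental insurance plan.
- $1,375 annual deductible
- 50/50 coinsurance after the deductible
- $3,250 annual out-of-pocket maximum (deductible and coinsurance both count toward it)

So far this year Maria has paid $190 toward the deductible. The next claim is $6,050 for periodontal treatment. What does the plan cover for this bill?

Deductible still to meet: $1,375 − $190 = $1,185.
The remaining $4,865 (= $6,050 − $1,185) moves to coinsurance.
Coinsurance: $4,865 × 50% = $2,432.50.
That puts the patient's cost at $1,185 + $2,432.50 = $3,617.50 before any cap.
Year-to-date out-of-pocket would reach $190 + $3,617.50 = $3,807.50, above the $3,250 maximum, so the patient pays only $3,250 − $190 = $3,060.
Insurer pays the balance: $6,050 − $3,060 = $2,990.

$2,990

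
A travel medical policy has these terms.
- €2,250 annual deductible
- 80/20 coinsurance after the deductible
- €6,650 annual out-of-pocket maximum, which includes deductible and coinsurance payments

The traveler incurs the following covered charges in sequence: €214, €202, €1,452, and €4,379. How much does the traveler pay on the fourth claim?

€1,181.40

Claim 1 — €214: entire amount goes to the deductible. Traveler pays €214; OOP now €214.
Claim 2 — €202: fully absorbed by the deductible. Cost to traveler: €202. OOP to date €416.
Claim 3 — €1,452: entire amount goes to the deductible. Traveler pays €1,452; OOP now €1,868.
Claim 4 — €4,379: €382 finishes the deductible; €3,997 goes to coinsurance; coinsurance €3,997 × 20% = €799.40. Traveler owes €1,181.40 (running OOP €3,049.40).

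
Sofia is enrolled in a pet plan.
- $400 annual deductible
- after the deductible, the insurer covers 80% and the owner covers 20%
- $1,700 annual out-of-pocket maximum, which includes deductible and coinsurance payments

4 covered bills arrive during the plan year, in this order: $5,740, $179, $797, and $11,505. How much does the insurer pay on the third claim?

#1 ($5,740): deductible takes $400, $5,340 remains; 20% of $5,340 = $1,068. Cost to owner: $1,468. OOP to date $1,468. Plan pays $5,740 − $1,468 = $4,272.
#2 ($179): 20% coinsurance on $179 = $35.80. Owner owes $35.80 (running OOP $1,503.80). Insurer: $179 − $35.80 = $143.20.
#3 ($797): deductible met; 20% of $797 = $159.40. Cost to owner: $159.40. OOP to date $1,663.20. Insurer: $797 − $159.40 = $637.60.

$637.60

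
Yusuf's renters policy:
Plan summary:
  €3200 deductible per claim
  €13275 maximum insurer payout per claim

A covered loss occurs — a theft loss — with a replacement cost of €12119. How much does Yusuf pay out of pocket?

After the deductible, €12119 − €3200 = €8919 remains.
That's under the €13275 cap, so the insurer reimburses the full €8919.
Out of pocket: €12119 − €8919 = €3200.

€3200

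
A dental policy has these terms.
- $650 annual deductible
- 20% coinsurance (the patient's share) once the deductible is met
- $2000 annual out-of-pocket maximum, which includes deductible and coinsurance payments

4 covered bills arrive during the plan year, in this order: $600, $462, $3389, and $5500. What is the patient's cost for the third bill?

Claim 1 ($600): all of it applies to the deductible. Patient owes $600 (running OOP $600).
Claim 2 ($462): $50 to deductible, leaving $412; coinsurance $412 × 20% = $82.40. Patient pays $132.40; OOP now $732.40.
Claim 3 ($3389): deductible already satisfied, so patient's share is 20% × $3389 = $677.80. Patient owes $677.80 (running OOP $1410.20).

$677.80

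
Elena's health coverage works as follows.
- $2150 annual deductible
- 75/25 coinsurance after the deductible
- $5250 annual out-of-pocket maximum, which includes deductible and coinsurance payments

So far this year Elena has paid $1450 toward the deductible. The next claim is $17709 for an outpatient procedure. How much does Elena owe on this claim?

$3800

Deductible still to meet: $2150 − $1450 = $700.
That leaves $17709 − $700 = $17009 for coinsurance.
Patient's 25% share of $17009 is $4252.25.
Patient responsibility before any cap: $700 + $4252.25 = $4952.25.
Adding $4952.25 to the $1450 already spent would give $6402.25, which exceeds the $5250 cap; the patient pays just $5250 − $1450 = $3800.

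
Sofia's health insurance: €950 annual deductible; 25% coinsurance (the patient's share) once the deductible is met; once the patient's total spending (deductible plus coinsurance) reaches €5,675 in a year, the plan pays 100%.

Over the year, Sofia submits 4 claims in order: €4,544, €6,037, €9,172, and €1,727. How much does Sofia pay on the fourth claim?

€24.25

#1 (€4,544): €950 to deductible, leaving €3,594; coinsurance €3,594 × 25% = €898.50. Patient owes €1,848.50 (running OOP €1,848.50).
#2 (€6,037): 25% coinsurance on €6,037 = €1,509.25. Patient owes €1,509.25 (running OOP €3,357.75).
#3 (€9,172): deductible met; 25% of €9,172 = €2,293. Patient owes €2,293 (running OOP €5,650.75).
#4 (€1,727): deductible met; 25% of €1,727 = €431.75. Adding that to €5,650.75 gives €6,082.50, past the €5,675 cap; patient pays only €5,675 − €5,650.75 = €24.25.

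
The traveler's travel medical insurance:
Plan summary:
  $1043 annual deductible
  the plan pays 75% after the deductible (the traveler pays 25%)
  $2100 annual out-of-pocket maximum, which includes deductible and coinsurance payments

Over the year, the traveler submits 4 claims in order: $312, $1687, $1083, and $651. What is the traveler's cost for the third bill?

Claim 1 — $312: entire amount goes to the deductible. Cost to traveler: $312. OOP to date $312.
Claim 2 — $1687: $731 to deductible, leaving $956; traveler's 25% is $239. Traveler owes $970 (running OOP $1282).
Claim 3 — $1083: deductible already satisfied, so traveler's share is 25% × $1083 = $270.75. Traveler owes $270.75 (running OOP $1552.75).

$270.75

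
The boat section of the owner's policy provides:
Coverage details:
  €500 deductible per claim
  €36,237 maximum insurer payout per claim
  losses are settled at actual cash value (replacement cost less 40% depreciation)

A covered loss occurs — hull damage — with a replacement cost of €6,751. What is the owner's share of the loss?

€3,200.40

At 40% depreciation, ACV = €6,751 − €2,700.40 = €4,050.60.
After the deductible, €4,050.60 − €500 = €3,550.60 remains.
€3,550.60 ≤ €36,237, so the limit doesn't bind; insurer pays €3,550.60.
Owner's share is the uncovered remainder: €6,751 − €3,550.60 = €3,200.40.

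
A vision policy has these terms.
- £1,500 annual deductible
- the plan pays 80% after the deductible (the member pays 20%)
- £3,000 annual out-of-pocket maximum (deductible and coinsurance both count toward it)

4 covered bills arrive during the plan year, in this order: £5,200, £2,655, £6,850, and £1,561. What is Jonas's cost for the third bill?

Claim 1 — £5,200: deductible takes £1,500, £3,700 remains; coinsurance £3,700 × 20% = £740. Member pays £2,240; OOP now £2,240.
Claim 2 — £2,655: deductible already satisfied, so member's share is 20% × £2,655 = £531. Cost to member: £531. OOP to date £2,771.
Claim 3 — £6,850: deductible met; 20% of £6,850 = £1,370. OOP would hit £4,141 > £3,000, so the cap limits the member to £3,000 − £2,771 = £229.

£229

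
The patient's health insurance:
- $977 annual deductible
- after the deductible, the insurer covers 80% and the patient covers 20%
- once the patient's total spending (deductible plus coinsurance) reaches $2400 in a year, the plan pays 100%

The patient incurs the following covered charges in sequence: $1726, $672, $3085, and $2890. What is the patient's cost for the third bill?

$617

Bill 1, $1726: deductible takes $977, $749 remains; patient's 20% is $149.80. Cost to patient: $1126.80. OOP to date $1126.80.
Bill 2, $672: deductible met; 20% of $672 = $134.40. Patient pays $134.40; OOP now $1261.20.
Bill 3, $3085: 20% coinsurance on $3085 = $617. Cost to patient: $617. OOP to date $1878.20.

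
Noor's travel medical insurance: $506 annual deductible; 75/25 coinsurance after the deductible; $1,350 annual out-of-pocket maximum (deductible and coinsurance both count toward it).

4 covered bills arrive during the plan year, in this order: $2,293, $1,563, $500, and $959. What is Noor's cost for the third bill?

Claim 1 ($2,293): $506 finishes the deductible; $1,787 goes to coinsurance; traveler's 25% is $446.75. Traveler owes $952.75 (running OOP $952.75).
Claim 2 ($1,563): 25% coinsurance on $1,563 = $390.75. Traveler pays $390.75; OOP now $1,343.50.
Claim 3 ($500): 25% coinsurance on $500 = $125. Adding that to $1,343.50 gives $1,468.50, past the $1,350 cap; traveler pays only $1,350 − $1,343.50 = $6.50.

$6.50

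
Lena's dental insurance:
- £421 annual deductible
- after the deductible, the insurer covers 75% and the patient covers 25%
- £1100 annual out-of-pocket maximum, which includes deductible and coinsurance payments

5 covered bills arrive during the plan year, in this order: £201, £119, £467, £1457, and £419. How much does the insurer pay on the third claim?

Bill 1, £201: entire amount goes to the deductible. Cost to patient: £201. OOP to date £201. Plan pays £201 − £201 = £0.
Bill 2, £119: fully absorbed by the deductible. Patient pays £119; OOP now £320. Plan pays £119 − £119 = £0.
Bill 3, £467: £101 to deductible, leaving £366; 25% of £366 = £91.50. Patient pays £192.50; OOP now £512.50. Insurer: £467 − £192.50 = £274.50.

£274.50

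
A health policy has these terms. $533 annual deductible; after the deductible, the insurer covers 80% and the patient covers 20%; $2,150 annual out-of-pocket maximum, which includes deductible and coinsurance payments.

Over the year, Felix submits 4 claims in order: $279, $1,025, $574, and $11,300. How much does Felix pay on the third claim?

$114.80

Claim 1 ($279): all of it applies to the deductible. Cost to patient: $279. OOP to date $279.
Claim 2 ($1,025): $254 to deductible, leaving $771; 20% of $771 = $154.20. Patient pays $408.20; OOP now $687.20.
Claim 3 ($574): deductible met; 20% of $574 = $114.80. Cost to patient: $114.80. OOP to date $802.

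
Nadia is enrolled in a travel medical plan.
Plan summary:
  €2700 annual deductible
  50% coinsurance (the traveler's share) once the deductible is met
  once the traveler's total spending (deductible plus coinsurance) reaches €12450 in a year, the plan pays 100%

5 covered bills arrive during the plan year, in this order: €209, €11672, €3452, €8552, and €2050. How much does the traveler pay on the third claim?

Claim 1 — €209: entire amount goes to the deductible. Traveler pays €209; OOP now €209.
Claim 2 — €11672: deductible takes €2491, €9181 remains; 50% of €9181 = €4590.50. Traveler pays €7081.50; OOP now €7290.50.
Claim 3 — €3452: deductible already satisfied, so traveler's share is 50% × €3452 = €1726. Cost to traveler: €1726. OOP to date €9016.50.

€1726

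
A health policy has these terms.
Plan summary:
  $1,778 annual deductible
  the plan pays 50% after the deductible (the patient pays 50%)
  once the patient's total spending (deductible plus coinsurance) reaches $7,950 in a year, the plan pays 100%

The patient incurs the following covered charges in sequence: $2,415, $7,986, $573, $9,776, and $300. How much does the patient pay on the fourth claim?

$1,574

Bill 1, $2,415: $1,778 to deductible, leaving $637; 50% of $637 = $318.50. Cost to patient: $2,096.50. OOP to date $2,096.50.
Bill 2, $7,986: deductible already satisfied, so patient's share is 50% × $7,986 = $3,993. Patient owes $3,993 (running OOP $6,089.50).
Bill 3, $573: 50% coinsurance on $573 = $286.50. Patient owes $286.50 (running OOP $6,376).
Bill 4, $9,776: 50% coinsurance on $9,776 = $4,888. OOP would hit $11,264 > $7,950, so the cap limits the patient to $7,950 − $6,376 = $1,574.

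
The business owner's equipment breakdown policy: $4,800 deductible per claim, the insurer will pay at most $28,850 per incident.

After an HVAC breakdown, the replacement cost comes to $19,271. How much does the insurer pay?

$14,471

Less the $4,800 deductible: $19,271 − $4,800 = $14,471.
$14,471 ≤ $28,850, so the limit doesn't bind; insurer pays $14,471.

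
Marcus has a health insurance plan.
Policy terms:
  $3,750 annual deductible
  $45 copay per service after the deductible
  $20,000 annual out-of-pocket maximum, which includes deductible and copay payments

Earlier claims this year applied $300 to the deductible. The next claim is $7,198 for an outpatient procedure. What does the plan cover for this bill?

Remaining deductible: $3,750 − $300 = $3,450.
After the $3,450 deductible portion, $7,198 − $3,450 = $3,748 is subject to the copay.
Copay on this service: $45.
That puts the patient's cost at $3,450 + $45 = $3,495 before any cap.
Total out-of-pocket so far would be $300 + $3,495 = $3,795, below the $20,000 cap — no reduction.
Insurer pays the balance: $7,198 − $3,495 = $3,703.

$3,703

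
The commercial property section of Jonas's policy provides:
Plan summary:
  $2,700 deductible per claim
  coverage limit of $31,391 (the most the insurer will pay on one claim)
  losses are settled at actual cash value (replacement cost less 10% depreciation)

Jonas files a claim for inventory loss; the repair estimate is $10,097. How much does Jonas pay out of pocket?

At 10% depreciation, ACV = $10,097 − $1,009.70 = $9,087.30.
After the deductible, $9,087.30 − $2,700 = $6,387.30 remains.
That's under the $31,391 cap, so the insurer reimburses the full $6,387.30.
The business bears the rest of the original loss: $10,097 − $6,387.30 = $3,709.70.

$3,709.70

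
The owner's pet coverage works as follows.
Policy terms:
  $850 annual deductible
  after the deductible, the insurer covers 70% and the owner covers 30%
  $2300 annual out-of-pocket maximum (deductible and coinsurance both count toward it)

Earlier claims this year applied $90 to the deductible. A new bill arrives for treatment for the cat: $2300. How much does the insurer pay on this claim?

$1078

Remaining deductible: $850 − $90 = $760.
That leaves $2300 − $760 = $1540 for coinsurance.
Owner's 30% share of $1540 is $462.
Owner responsibility before any cap: $760 + $462 = $1222.
Year-to-date out-of-pocket becomes $90 + $1222 = $1312, still under the $2300 maximum, so no cap applies.
Insurer pays the balance: $2300 − $1222 = $1078.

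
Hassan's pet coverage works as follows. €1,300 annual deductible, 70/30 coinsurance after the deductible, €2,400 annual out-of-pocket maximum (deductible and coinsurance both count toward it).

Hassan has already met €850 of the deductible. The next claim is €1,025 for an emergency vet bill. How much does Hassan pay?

Remaining deductible: €1,300 − €850 = €450.
After the €450 deductible portion, €1,025 − €450 = €575 is subject to coinsurance.
Owner's 30% share of €575 is €172.50.
So the owner owes €450 + €172.50 = €622.50 before any cap.
Year-to-date out-of-pocket becomes €850 + €622.50 = €1,472.50, still under the €2,400 maximum, so no cap applies.

€622.50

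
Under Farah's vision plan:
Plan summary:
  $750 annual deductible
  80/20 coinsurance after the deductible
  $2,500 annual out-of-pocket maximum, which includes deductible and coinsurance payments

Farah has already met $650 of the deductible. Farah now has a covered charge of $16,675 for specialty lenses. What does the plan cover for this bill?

$14,825

$650 of the $750 deductible is already met, leaving $100.
The remaining $16,575 (= $16,675 − $100) moves to coinsurance.
Member's 20% share of $16,575 is $3,315.
Member responsibility before any cap: $100 + $3,315 = $3,415.
Adding $3,415 to the $650 already spent would give $4,065, which exceeds the $2,500 cap; the member pays just $2,500 − $650 = $1,850.
The plan picks up $16,675 − $1,850 = $14,825.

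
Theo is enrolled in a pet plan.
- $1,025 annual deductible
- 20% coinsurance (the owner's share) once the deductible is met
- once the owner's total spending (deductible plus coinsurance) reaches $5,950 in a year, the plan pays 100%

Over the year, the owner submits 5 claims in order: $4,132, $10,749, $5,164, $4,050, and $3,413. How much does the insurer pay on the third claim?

Bill 1, $4,132: $1,025 to deductible, leaving $3,107; coinsurance $3,107 × 20% = $621.40. Owner pays $1,646.40; OOP now $1,646.40. Insurer: $4,132 − $1,646.40 = $2,485.60.
Bill 2, $10,749: deductible already satisfied, so owner's share is 20% × $10,749 = $2,149.80. Cost to owner: $2,149.80. OOP to date $3,796.20. Plan pays $10,749 − $2,149.80 = $8,599.20.
Bill 3, $5,164: 20% coinsurance on $5,164 = $1,032.80. Owner owes $1,032.80 (running OOP $4,829). Plan pays $5,164 − $1,032.80 = $4,131.20.

$4,131.20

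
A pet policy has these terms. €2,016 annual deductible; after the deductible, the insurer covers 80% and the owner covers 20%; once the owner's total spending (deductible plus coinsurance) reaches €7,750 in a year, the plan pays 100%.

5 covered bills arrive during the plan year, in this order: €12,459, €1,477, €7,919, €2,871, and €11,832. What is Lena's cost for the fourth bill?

Bill 1, €12,459: €2,016 finishes the deductible; €10,443 goes to coinsurance; 20% of €10,443 = €2,088.60. Cost to owner: €4,104.60. OOP to date €4,104.60.
Bill 2, €1,477: 20% coinsurance on €1,477 = €295.40. Cost to owner: €295.40. OOP to date €4,400.
Bill 3, €7,919: 20% coinsurance on €7,919 = €1,583.80. Cost to owner: €1,583.80. OOP to date €5,983.80.
Bill 4, €2,871: 20% coinsurance on €2,871 = €574.20. Owner owes €574.20 (running OOP €6,558).

€574.20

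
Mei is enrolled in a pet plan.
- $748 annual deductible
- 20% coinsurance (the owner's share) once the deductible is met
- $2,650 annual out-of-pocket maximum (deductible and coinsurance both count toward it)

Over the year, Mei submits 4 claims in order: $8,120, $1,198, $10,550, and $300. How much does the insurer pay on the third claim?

$10,362

Bill 1, $8,120: $748 to deductible, leaving $7,372; 20% of $7,372 = $1,474.40. Cost to owner: $2,222.40. OOP to date $2,222.40. Insurer: $8,120 − $2,222.40 = $5,897.60.
Bill 2, $1,198: 20% coinsurance on $1,198 = $239.60. Owner pays $239.60; OOP now $2,462. Plan pays $1,198 − $239.60 = $958.40.
Bill 3, $10,550: 20% coinsurance on $10,550 = $2,110. OOP would hit $4,572 > $2,650, so the cap limits the owner to $2,650 − $2,462 = $188. Plan pays $10,550 − $188 = $10,362.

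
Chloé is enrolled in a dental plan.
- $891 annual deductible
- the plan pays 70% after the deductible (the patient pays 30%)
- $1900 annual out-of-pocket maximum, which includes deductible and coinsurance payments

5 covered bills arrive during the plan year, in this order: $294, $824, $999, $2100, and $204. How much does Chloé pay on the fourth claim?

Claim 1 — $294: all of it applies to the deductible. Patient owes $294 (running OOP $294).
Claim 2 — $824: deductible takes $597, $227 remains; 30% of $227 = $68.10. Patient owes $665.10 (running OOP $959.10).
Claim 3 — $999: deductible met; 30% of $999 = $299.70. Patient pays $299.70; OOP now $1258.80.
Claim 4 — $2100: deductible already satisfied, so patient's share is 30% × $2100 = $630. Patient owes $630 (running OOP $1888.80).

$630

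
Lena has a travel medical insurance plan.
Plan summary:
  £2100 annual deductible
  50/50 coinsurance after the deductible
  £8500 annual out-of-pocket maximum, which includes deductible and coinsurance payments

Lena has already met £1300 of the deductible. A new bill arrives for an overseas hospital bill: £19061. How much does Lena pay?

£7200

Remaining deductible: £2100 − £1300 = £800.
The remaining £18261 (= £19061 − £800) moves to coinsurance.
Traveler's 50% share of £18261 is £9130.50.
That puts the traveler's cost at £800 + £9130.50 = £9930.50 before any cap.
That would bring total out-of-pocket to £11230.50, past the £8500 cap. The traveler is capped at £8500 − £1300 = £7200 on this claim.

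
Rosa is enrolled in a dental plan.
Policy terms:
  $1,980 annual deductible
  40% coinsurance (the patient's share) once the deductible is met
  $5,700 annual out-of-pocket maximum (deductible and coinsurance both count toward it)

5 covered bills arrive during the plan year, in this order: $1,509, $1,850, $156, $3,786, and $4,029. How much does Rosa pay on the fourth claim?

Claim 1 ($1,509): all of it applies to the deductible. Patient pays $1,509; OOP now $1,509.
Claim 2 ($1,850): $471 to deductible, leaving $1,379; coinsurance $1,379 × 40% = $551.60. Cost to patient: $1,022.60. OOP to date $2,531.60.
Claim 3 ($156): deductible already satisfied, so patient's share is 40% × $156 = $62.40. Cost to patient: $62.40. OOP to date $2,594.
Claim 4 ($3,786): deductible already satisfied, so patient's share is 40% × $3,786 = $1,514.40. Patient pays $1,514.40; OOP now $4,108.40.

$1,514.40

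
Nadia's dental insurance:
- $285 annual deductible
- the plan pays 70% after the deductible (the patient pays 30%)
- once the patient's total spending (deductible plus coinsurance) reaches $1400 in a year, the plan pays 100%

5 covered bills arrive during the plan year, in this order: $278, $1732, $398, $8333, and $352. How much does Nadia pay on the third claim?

$119.40

Claim 1 — $278: all of it applies to the deductible. Patient owes $278 (running OOP $278).
Claim 2 — $1732: deductible takes $7, $1725 remains; coinsurance $1725 × 30% = $517.50. Cost to patient: $524.50. OOP to date $802.50.
Claim 3 — $398: deductible already satisfied, so patient's share is 30% × $398 = $119.40. Cost to patient: $119.40. OOP to date $921.90.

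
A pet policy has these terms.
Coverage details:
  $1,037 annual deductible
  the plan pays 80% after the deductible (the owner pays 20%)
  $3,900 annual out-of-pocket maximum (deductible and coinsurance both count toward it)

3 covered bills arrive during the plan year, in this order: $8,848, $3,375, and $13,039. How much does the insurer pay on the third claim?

$12,413.20

Bill 1, $8,848: $1,037 finishes the deductible; $7,811 goes to coinsurance; 20% of $7,811 = $1,562.20. Owner pays $2,599.20; OOP now $2,599.20. Insurer: $8,848 − $2,599.20 = $6,248.80.
Bill 2, $3,375: 20% coinsurance on $3,375 = $675. Owner pays $675; OOP now $3,274.20. Insurer: $3,375 − $675 = $2,700.
Bill 3, $13,039: 20% coinsurance on $13,039 = $2,607.80. Adding that to $3,274.20 gives $5,882, past the $3,900 cap; owner pays only $3,900 − $3,274.20 = $625.80. Insurer: $13,039 − $625.80 = $12,413.20.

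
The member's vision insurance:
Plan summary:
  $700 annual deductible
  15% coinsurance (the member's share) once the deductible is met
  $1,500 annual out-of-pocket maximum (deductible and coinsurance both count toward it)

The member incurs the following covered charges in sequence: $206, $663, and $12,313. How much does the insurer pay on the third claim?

#1 ($206): entire amount goes to the deductible. Member owes $206 (running OOP $206). Plan pays $206 − $206 = $0.
#2 ($663): deductible takes $494, $169 remains; 15% of $169 = $25.35. Cost to member: $519.35. OOP to date $725.35. Plan pays $663 − $519.35 = $143.65.
#3 ($12,313): deductible met; 15% of $12,313 = $1,846.95. Adding that to $725.35 gives $2,572.30, past the $1,500 cap; member pays only $1,500 − $725.35 = $774.65. Plan pays $12,313 − $774.65 = $11,538.35.

$11,538.35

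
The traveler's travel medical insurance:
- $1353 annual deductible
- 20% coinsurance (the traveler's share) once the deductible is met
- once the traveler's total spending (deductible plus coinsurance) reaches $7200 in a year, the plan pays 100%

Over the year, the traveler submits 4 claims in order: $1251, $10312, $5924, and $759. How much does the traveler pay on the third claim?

$1184.80

Claim 1 — $1251: fully absorbed by the deductible. Traveler pays $1251; OOP now $1251.
Claim 2 — $10312: deductible takes $102, $10210 remains; 20% of $10210 = $2042. Cost to traveler: $2144. OOP to date $3395.
Claim 3 — $5924: 20% coinsurance on $5924 = $1184.80. Traveler owes $1184.80 (running OOP $4579.80).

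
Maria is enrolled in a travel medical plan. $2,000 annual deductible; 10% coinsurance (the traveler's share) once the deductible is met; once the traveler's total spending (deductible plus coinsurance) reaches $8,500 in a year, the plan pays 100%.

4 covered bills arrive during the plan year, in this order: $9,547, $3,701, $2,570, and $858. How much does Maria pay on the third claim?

$257

Claim 1 — $9,547: $2,000 finishes the deductible; $7,547 goes to coinsurance; 10% of $7,547 = $754.70. Traveler pays $2,754.70; OOP now $2,754.70.
Claim 2 — $3,701: 10% coinsurance on $3,701 = $370.10. Cost to traveler: $370.10. OOP to date $3,124.80.
Claim 3 — $2,570: deductible already satisfied, so traveler's share is 10% × $2,570 = $257. Cost to traveler: $257. OOP to date $3,381.80.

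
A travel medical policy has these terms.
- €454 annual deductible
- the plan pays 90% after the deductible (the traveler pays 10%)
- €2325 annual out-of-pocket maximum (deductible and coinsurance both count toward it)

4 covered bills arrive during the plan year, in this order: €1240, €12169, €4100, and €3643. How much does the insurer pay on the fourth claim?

€3477.50

#1 (€1240): €454 finishes the deductible; €786 goes to coinsurance; traveler's 10% is €78.60. Traveler owes €532.60 (running OOP €532.60). Insurer: €1240 − €532.60 = €707.40.
#2 (€12169): deductible already satisfied, so traveler's share is 10% × €12169 = €1216.90. Traveler owes €1216.90 (running OOP €1749.50). Insurer: €12169 − €1216.90 = €10952.10.
#3 (€4100): 10% coinsurance on €4100 = €410. Cost to traveler: €410. OOP to date €2159.50. Plan pays €4100 − €410 = €3690.
#4 (€3643): deductible met; 10% of €3643 = €364.30. Adding that to €2159.50 gives €2523.80, past the €2325 cap; traveler pays only €2325 − €2159.50 = €165.50. Insurer: €3643 − €165.50 = €3477.50.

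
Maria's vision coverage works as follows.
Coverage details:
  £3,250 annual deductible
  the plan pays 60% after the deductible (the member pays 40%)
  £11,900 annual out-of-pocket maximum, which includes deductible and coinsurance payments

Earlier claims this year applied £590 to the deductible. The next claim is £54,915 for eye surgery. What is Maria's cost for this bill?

Deductible still to meet: £3,250 − £590 = £2,660.
That leaves £54,915 − £2,660 = £52,255 for coinsurance.
Coinsurance: £52,255 × 40% = £20,902.
Member responsibility before any cap: £2,660 + £20,902 = £23,562.
Year-to-date out-of-pocket would reach £590 + £23,562 = £24,152, above the £11,900 maximum, so the member pays only £11,900 − £590 = £11,310.

£11,310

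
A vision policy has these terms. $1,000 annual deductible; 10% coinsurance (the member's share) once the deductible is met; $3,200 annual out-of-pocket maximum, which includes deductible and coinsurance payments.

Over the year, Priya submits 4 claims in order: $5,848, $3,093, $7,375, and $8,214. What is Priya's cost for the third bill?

Bill 1, $5,848: $1,000 to deductible, leaving $4,848; 10% of $4,848 = $484.80. Member pays $1,484.80; OOP now $1,484.80.
Bill 2, $3,093: deductible already satisfied, so member's share is 10% × $3,093 = $309.30. Member owes $309.30 (running OOP $1,794.10).
Bill 3, $7,375: deductible already satisfied, so member's share is 10% × $7,375 = $737.50. Cost to member: $737.50. OOP to date $2,531.60.

$737.50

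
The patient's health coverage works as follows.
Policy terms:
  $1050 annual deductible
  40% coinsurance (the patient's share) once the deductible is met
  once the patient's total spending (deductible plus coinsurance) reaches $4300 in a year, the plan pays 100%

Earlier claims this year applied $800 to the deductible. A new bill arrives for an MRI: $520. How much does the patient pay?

$358

$800 of the $1050 deductible is already met, leaving $250.
The remaining $270 (= $520 − $250) moves to coinsurance.
Patient's 40% share of $270 is $108.
Patient responsibility before any cap: $250 + $108 = $358.
Total out-of-pocket so far would be $800 + $358 = $1158, below the $4300 cap — no reduction.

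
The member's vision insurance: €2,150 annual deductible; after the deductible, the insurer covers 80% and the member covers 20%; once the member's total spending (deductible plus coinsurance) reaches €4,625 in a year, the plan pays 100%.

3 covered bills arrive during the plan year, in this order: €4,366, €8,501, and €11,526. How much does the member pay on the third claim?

€331.60

Bill 1, €4,366: deductible takes €2,150, €2,216 remains; 20% of €2,216 = €443.20. Member owes €2,593.20 (running OOP €2,593.20).
Bill 2, €8,501: deductible already satisfied, so member's share is 20% × €8,501 = €1,700.20. Member owes €1,700.20 (running OOP €4,293.40).
Bill 3, €11,526: deductible already satisfied, so member's share is 20% × €11,526 = €2,305.20. OOP would hit €6,598.60 > €4,625, so the cap limits the member to €4,625 − €4,293.40 = €331.60.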